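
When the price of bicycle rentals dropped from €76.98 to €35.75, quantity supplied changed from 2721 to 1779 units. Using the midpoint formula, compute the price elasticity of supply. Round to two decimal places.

%ΔQ = (1779 − 2721)/[(2721 + 1779)/2] = -942/2250 ≈ -0.4187.
%ΔP = (35.75 − 76.98)/[(76.98 + 35.75)/2] = -41.23/56.365 ≈ -0.7315.
Arc elasticity E = %ΔQ/%ΔP ≈ -0.4187/-0.7315 ≈ 0.57.
|E| < 1: supply is inelastic over this range.

0.57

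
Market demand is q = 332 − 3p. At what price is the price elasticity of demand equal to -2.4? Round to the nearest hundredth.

Set −bp/(a − bp) = −2.4 ⇒ bp = 2.4(a − bp) ⇒ bp(1+2.4) = 2.4·a.
p = 2.4·332/(3·3.4) ≈ 78.12.

78.12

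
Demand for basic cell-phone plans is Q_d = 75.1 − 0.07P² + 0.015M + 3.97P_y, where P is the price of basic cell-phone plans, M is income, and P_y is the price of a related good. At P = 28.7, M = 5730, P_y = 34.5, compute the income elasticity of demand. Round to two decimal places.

First evaluate Q_d: 75.1 − 0.07(28.7)² + 0.015(5730) + 3.97(34.5) = 75.1 − 57.6583 + 85.95 + 136.965 = 240.3567.
∂Q_d/∂M = +0.015, so E_I = 0.015·(5730/240.3567) ≈ 0.36.
E_I ∈ (0,1): normal good (necessity).

0.36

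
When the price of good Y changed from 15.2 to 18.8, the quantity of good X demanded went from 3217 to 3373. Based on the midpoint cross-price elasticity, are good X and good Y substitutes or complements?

%ΔQ_x = (3373 − 3217)/[(3217+3373)/2] = 156/3295 ≈ 0.0473.
%ΔP_y = (18.8 − 15.2)/[(15.2+18.8)/2] ≈ 0.2118.
E_xy = 0.0473/0.2118 ≈ 0.224.
E_xy > 0, so the goods are substitutes.

substitutes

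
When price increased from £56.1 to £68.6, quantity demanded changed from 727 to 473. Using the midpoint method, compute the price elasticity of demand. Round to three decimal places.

-2.112

%ΔQ = (473 − 727)/[(727 + 473)/2] = -254/600 ≈ -0.4233.
%ΔP = (68.6 − 56.1)/[(56.1 + 68.6)/2] = 12.5/62.35 ≈ 0.2005.
Arc elasticity E = %ΔQ/%ΔP ≈ -0.4233/0.2005 ≈ -2.112.
|E| > 1: demand is elastic over this range.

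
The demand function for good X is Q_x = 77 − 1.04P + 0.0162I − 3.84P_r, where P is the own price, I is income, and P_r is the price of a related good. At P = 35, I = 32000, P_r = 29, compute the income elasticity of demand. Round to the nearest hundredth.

1.16

Substituting, Q_x = 77 − 1.04(35) + 0.0162(32000) − 3.84(29) = 77 − 36.4 + 518.4 − 111.36 = 447.64.
∂Q_x/∂I = +0.0162, so E_I = 0.0162·(32000/447.64) ≈ 1.16.
E_I > 1: normal good (luxury).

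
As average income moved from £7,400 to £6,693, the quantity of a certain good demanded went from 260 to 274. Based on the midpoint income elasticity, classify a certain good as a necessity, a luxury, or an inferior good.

inferior

%ΔQ = (274 − 260)/[(260+274)/2] = 14/267 ≈ 0.0524.
%ΔI = (6,693 − 7,400)/[(7,400+6,693)/2] = -707/7046.5 ≈ -0.1003.
E_I = %ΔQ/%ΔI ≈ -0.523.
E_I < 0: inferior good.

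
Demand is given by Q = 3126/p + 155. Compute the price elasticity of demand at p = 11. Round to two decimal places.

At p = 11, Q = 439.1818.
dQ/dp = −3126/p² = −25.8347.
Point elasticity E = (dQ/dp)·(p/Q) = -25.8347 × 11/439.1818 ≈ -0.65.
|E| < 1, so demand is inelastic at this price.

-0.65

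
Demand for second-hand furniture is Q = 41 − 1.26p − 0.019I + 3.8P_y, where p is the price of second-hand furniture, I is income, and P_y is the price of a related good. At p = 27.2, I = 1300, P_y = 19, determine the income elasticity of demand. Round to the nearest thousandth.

-0.455

At the given point, Q = 41 − 1.26(27.2) − 0.019(1300) + 3.8(19) = 41 − 34.272 − 24.7 + 72.2 = 54.228.
∂Q/∂I = −0.019, so E_I = -0.019·(1300/54.228) ≈ -0.455.
E_I < 0: inferior good.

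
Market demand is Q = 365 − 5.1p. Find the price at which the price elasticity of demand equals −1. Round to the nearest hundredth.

35.78

For linear demand Q = a − bp, E = −bp/(a − bp). |E| = 1 ⇒ bp = a − bp ⇒ p = a/(2b).
p = 365/(2·5.1) ≈ 35.78.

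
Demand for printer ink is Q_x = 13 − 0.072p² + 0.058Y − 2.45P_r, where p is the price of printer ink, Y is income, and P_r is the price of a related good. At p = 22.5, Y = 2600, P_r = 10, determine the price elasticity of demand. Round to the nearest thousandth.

Substituting, Q_x = 13 − 0.072(22.5)² + 0.058(2600) − 2.45(10) = 13 − 36.45 + 150.8 − 24.5 = 102.85.
∂Q_x/∂p = −2·0.072·p = -3.24, so E_p = -3.24·(22.5/102.85) ≈ -0.709.
|E_p| < 1: demand is inelastic.

-0.709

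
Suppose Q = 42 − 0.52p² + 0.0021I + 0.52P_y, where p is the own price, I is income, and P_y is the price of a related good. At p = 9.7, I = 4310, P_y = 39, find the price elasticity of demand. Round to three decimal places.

Evaluating quantity at (p, I, P_y) gives Q = 42 − 0.52(9.7)² + 0.0021(4310) + 0.52(39) = 42 − 48.9268 + 9.051 + 20.28 = 22.4042.
∂Q/∂p = −2·0.52·p = -10.088, so E_p = -10.088·(9.7/22.4042) ≈ -4.368.
|E_p| > 1: demand is elastic.

-4.368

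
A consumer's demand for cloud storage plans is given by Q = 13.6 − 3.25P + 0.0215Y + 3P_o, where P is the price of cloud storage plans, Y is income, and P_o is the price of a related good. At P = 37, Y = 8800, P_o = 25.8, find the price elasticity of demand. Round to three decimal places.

Evaluating quantity at (P, Y, P_o) gives Q = 13.6 − 3.25(37) + 0.0215(8800) + 3(25.8) = 13.6 − 120.25 + 189.2 + 77.4 = 159.95.
∂Q/∂P = −3.25, so E_p = (−3.25)·(37/159.95) ≈ -0.752.
|E_p| < 1: demand is inelastic.

-0.752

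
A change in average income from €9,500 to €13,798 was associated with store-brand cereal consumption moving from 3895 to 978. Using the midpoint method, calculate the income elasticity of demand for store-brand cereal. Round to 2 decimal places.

-3.24

%ΔQ = (978 − 3895)/[(3895+978)/2] = -2917/2436.5 ≈ -1.1972.
%ΔI = (13,798 − 9,500)/[(9,500+13,798)/2] = 4298/11649 ≈ 0.3690.
E_I = %ΔQ/%ΔI ≈ -3.24.
E_I < 0: inferior good.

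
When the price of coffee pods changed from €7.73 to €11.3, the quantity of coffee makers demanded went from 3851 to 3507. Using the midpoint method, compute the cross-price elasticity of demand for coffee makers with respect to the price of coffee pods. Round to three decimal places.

%ΔQ_x = (3507 − 3851)/[(3851+3507)/2] = -344/3679 ≈ -0.0935.
%ΔP_y = (11.3 − 7.73)/[(7.73+11.3)/2] ≈ 0.3752.
E_xy = -0.0935/0.3752 ≈ -0.249.
E_xy < 0, so coffee makers and coffee pods are complements.

-0.249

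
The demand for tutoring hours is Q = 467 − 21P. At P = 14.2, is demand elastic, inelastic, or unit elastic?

elastic

At P = 14.2, Q = 168.8.
dQ/dP = −21.
Point elasticity E = (dQ/dP)·(P/Q) = -21 × 14.2/168.8 ≈ -1.767.
|E| ≈ 1.767 > 1, so demand is elastic.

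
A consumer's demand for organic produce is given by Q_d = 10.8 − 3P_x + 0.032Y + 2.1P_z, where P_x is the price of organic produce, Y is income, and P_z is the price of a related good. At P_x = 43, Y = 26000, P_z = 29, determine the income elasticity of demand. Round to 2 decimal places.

Evaluating quantity at (P_x, Y, P_z) gives Q_d = 10.8 − 3(43) + 0.032(26000) + 2.1(29) = 10.8 − 129 + 832 + 60.9 = 774.7.
∂Q_d/∂Y = +0.032, so E_I = 0.032·(26000/774.7) ≈ 1.07.
E_I > 1: normal good (luxury).

1.07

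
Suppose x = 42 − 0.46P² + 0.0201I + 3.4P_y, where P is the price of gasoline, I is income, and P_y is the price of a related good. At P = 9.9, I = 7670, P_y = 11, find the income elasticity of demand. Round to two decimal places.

0.82

Substituting, x = 42 − 0.46(9.9)² + 0.0201(7670) + 3.4(11) = 42 − 45.0846 + 154.167 + 37.4 = 188.4824.
∂x/∂I = +0.0201, so E_I = 0.0201·(7670/188.4824) ≈ 0.82.
E_I ∈ (0,1): normal good (necessity).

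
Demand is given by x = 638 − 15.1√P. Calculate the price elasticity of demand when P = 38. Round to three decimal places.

-0.085

At P = 38, x = 544.9173.
dx/dP = −15.1/(2√P) = −15.1/(2·6.1644).
Point elasticity E = (dx/dP)·(P/x) = -1.2248 × 38/544.9173 ≈ -0.085.
|E| < 1, so demand is inelastic at this price.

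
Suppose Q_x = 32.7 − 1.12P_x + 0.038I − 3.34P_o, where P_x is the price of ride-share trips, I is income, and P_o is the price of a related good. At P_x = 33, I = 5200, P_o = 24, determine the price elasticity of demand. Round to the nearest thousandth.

-0.327

Evaluating quantity at (P_x, I, P_o) gives Q_x = 32.7 − 1.12(33) + 0.038(5200) − 3.34(24) = 32.7 − 36.96 + 197.6 − 80.16 = 113.18.
∂Q_x/∂P_x = −1.12, so E_p = (−1.12)·(33/113.18) ≈ -0.327.
|E_p| < 1: demand is inelastic.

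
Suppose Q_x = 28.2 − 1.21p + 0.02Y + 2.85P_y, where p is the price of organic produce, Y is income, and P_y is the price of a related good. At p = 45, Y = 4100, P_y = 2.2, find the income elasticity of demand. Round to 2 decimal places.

1.32

First evaluate Q_x: 28.2 − 1.21(45) + 0.02(4100) + 2.85(2.2) = 28.2 − 54.45 + 82 + 6.27 = 62.02.
∂Q_x/∂Y = +0.02, so E_I = 0.02·(4100/62.02) ≈ 1.32.
E_I > 1: normal good (luxury).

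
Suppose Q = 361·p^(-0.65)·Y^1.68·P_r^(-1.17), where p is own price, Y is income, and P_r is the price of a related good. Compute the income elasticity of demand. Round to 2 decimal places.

For a Cobb–Douglas (constant-elasticity) form Q = A·Y^α·…, the elasticity with respect to Y equals the exponent α at every point.
Here the exponent on Y is 1.68, so the income elasticity of demand is 1.68.

1.68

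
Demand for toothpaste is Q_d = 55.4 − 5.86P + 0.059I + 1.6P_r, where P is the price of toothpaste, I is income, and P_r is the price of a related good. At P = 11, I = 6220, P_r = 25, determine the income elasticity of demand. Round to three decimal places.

0.922

At the given point, Q_d = 55.4 − 5.86(11) + 0.059(6220) + 1.6(25) = 55.4 − 64.46 + 366.98 + 40 = 397.92.
∂Q_d/∂I = +0.059, so E_I = 0.059·(6220/397.92) ≈ 0.922.
E_I ∈ (0,1): normal good (necessity).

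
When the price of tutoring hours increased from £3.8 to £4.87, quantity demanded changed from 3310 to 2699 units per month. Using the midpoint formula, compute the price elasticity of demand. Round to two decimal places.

-0.82

%ΔQ = (2699 − 3310)/[(3310 + 2699)/2] = -611/3004.5 ≈ -0.2034.
%ΔP = (4.87 − 3.8)/[(3.8 + 4.87)/2] = 1.07/4.335 ≈ 0.2468.
Arc elasticity E = %ΔQ/%ΔP ≈ -0.2034/0.2468 ≈ -0.82.
|E| < 1: demand is inelastic over this range.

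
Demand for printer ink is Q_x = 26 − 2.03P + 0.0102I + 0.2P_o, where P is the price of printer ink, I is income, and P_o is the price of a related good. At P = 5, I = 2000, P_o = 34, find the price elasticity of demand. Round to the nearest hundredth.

First evaluate Q_x: 26 − 2.03(5) + 0.0102(2000) + 0.2(34) = 26 − 10.15 + 20.4 + 6.8 = 43.05.
∂Q_x/∂P = −2.03, so E_p = (−2.03)·(5/43.05) ≈ -0.24.
|E_p| < 1: demand is inelastic.

-0.24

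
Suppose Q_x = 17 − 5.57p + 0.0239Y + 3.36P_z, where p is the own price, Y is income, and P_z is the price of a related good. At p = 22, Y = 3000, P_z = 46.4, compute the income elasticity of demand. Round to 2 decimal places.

0.59

First evaluate Q_x: 17 − 5.57(22) + 0.0239(3000) + 3.36(46.4) = 17 − 122.54 + 71.7 + 155.904 = 122.064.
∂Q_x/∂Y = +0.0239, so E_I = 0.0239·(3000/122.064) ≈ 0.59.
E_I ∈ (0,1): normal good (necessity).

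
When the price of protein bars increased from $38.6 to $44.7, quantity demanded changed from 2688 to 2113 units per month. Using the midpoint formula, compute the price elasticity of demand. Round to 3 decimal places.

%Δq = (2113 − 2688)/[(2688 + 2113)/2] = -575/2400.5 ≈ -0.2395.
%ΔP = (44.7 − 38.6)/[(38.6 + 44.7)/2] = 6.1/41.65 ≈ 0.1465.
Arc elasticity E = %Δq/%ΔP ≈ -0.2395/0.1465 ≈ -1.636.
|E| > 1: demand is elastic over this range.

-1.636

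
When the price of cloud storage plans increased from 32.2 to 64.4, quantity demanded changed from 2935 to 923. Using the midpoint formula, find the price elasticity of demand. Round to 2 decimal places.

-1.56

%Δq = (923 − 2935)/[(2935 + 923)/2] = -2012/1929 ≈ -1.0430.
%ΔP = (64.4 − 32.2)/[(32.2 + 64.4)/2] = 32.2/48.3 ≈ 0.6667.
Arc elasticity E = %Δq/%ΔP ≈ -1.0430/0.6667 ≈ -1.56.
|E| > 1: demand is elastic over this range.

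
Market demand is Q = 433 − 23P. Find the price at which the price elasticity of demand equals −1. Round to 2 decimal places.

For linear demand Q = a − bP, E = −bP/(a − bP). |E| = 1 ⇒ bP = a − bP ⇒ P = a/(2b).
P = 433/(2·23) ≈ 9.41.

9.41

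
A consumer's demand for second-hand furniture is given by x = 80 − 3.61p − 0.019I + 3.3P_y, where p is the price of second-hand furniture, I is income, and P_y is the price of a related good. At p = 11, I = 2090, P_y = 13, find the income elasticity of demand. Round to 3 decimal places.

-0.913

First evaluate x: 80 − 3.61(11) − 0.019(2090) + 3.3(13) = 80 − 39.71 − 39.71 + 42.9 = 43.48.
∂x/∂I = −0.019, so E_I = -0.019·(2090/43.48) ≈ -0.913.
E_I < 0: inferior good.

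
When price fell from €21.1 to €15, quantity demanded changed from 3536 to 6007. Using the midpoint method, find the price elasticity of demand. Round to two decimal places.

-1.53

%ΔQ = (6007 − 3536)/[(3536 + 6007)/2] = 2471/4771.5 ≈ 0.5179.
%ΔP = (15 − 21.1)/[(21.1 + 15)/2] = -6.1/18.05 ≈ -0.3380.
Arc elasticity E = %ΔQ/%ΔP ≈ 0.5179/-0.3380 ≈ -1.53.
|E| > 1: demand is elastic over this range.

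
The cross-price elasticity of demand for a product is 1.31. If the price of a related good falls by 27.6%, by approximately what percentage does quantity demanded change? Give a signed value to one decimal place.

-36.2

%ΔQ ≈ E × %ΔP_y = (1.31) × (-27.6%) ≈ -36.2%.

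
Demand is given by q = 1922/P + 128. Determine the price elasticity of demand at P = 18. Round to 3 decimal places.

At P = 18, q = 234.7778.
dq/dP = −1922/P² = −5.9321.
Point elasticity E = (dq/dP)·(P/q) = -5.9321 × 18/234.7778 ≈ -0.455.
|E| < 1, so demand is inelastic at this price.

-0.455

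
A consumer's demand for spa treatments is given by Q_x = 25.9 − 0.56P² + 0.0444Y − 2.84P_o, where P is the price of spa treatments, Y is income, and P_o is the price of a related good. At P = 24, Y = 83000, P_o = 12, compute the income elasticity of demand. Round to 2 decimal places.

At the given point, Q_x = 25.9 − 0.56(24)² + 0.0444(83000) − 2.84(12) = 25.9 − 322.56 + 3685.2 − 34.08 = 3354.46.
∂Q_x/∂Y = +0.0444, so E_I = 0.0444·(83000/3354.46) ≈ 1.10.
E_I > 1: normal good (luxury).

1.10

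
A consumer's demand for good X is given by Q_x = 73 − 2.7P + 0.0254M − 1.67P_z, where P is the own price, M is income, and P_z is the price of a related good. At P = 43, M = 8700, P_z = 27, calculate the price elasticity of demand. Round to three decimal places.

First evaluate Q_x: 73 − 2.7(43) + 0.0254(8700) − 1.67(27) = 73 − 116.1 + 220.98 − 45.09 = 132.79.
∂Q_x/∂P = −2.7, so E_p = (−2.7)·(43/132.79) ≈ -0.874.
|E_p| < 1: demand is inelastic.

-0.874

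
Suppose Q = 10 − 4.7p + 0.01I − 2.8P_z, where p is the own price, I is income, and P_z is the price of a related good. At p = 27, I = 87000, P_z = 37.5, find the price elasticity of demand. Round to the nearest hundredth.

At the given point, Q = 10 − 4.7(27) + 0.01(87000) − 2.8(37.5) = 10 − 126.9 + 870 − 105 = 648.1.
∂Q/∂p = −4.7, so E_p = (−4.7)·(27/648.1) ≈ -0.20.
|E_p| < 1: demand is inelastic.

-0.20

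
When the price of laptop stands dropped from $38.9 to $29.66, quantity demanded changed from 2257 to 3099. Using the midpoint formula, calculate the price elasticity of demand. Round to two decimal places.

-1.17

%ΔQ = (3099 − 2257)/[(2257 + 3099)/2] = 842/2678 ≈ 0.3144.
%ΔP = (29.66 − 38.9)/[(38.9 + 29.66)/2] = -9.24/34.28 ≈ -0.2695.
Arc elasticity E = %ΔQ/%ΔP ≈ 0.3144/-0.2695 ≈ -1.17.
|E| > 1: demand is elastic over this range.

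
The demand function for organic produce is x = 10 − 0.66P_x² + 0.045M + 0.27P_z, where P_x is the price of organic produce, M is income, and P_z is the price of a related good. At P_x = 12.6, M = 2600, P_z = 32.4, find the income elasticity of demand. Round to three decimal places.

Evaluating quantity at (P_x, M, P_z) gives x = 10 − 0.66(12.6)² + 0.045(2600) + 0.27(32.4) = 10 − 104.7816 + 117 + 8.748 = 30.9664.
∂x/∂M = +0.045, so E_I = 0.045·(2600/30.9664) ≈ 3.778.
E_I > 1: normal good (luxury).

3.778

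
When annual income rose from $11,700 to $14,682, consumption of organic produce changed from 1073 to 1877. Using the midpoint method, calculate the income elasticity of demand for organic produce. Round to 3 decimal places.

%ΔQ = (1877 − 1073)/[(1073+1877)/2] = 804/1475 ≈ 0.5451.
%ΔI = (14,682 − 11,700)/[(11,700+14,682)/2] = 2982/13191 ≈ 0.2261.
E_I = %ΔQ/%ΔI ≈ 2.411.
E_I > 1: normal good (luxury).

2.411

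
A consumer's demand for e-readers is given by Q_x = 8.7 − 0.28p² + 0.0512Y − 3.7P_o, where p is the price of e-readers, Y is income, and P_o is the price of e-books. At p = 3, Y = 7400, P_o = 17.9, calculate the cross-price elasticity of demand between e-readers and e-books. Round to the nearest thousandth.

-0.208

At the given point, Q_x = 8.7 − 0.28(3)² + 0.0512(7400) − 3.7(17.9) = 8.7 − 2.52 + 378.88 − 66.23 = 318.83.
∂Q_x/∂P_o = −3.7, so E_xy = -3.7·(17.9/318.83) ≈ -0.208.
E_xy < 0: the goods are complements.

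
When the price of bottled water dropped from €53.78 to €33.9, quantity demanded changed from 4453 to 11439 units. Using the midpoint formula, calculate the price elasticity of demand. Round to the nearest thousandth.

-1.939

%Δq = (11439 − 4453)/[(4453 + 11439)/2] = 6986/7946 ≈ 0.8792.
%ΔP = (33.9 − 53.78)/[(53.78 + 33.9)/2] = -19.88/43.84 ≈ -0.4535.
Arc elasticity E = %Δq/%ΔP ≈ 0.8792/-0.4535 ≈ -1.939.
|E| > 1: demand is elastic over this range.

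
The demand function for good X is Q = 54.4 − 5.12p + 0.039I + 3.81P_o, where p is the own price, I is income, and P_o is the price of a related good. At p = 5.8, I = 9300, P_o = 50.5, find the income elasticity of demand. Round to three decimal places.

0.626

First evaluate Q: 54.4 − 5.12(5.8) + 0.039(9300) + 3.81(50.5) = 54.4 − 29.696 + 362.7 + 192.405 = 579.809.
∂Q/∂I = +0.039, so E_I = 0.039·(9300/579.809) ≈ 0.626.
E_I ∈ (0,1): normal good (necessity).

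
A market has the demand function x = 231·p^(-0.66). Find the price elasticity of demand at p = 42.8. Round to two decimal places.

-0.66

For a Cobb–Douglas (constant-elasticity) form x = A·p^α·…, the elasticity with respect to p equals the exponent α at every point.
Here the exponent on p is -0.66, so the price elasticity of demand is -0.66.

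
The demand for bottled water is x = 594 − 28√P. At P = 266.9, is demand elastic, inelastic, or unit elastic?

At P = 266.9, x = 136.5619.
dx/dP = −28/(2√P) = −28/(2·16.3371).
Point elasticity E = (dx/dP)·(P/x) = -0.8569 × 266.9/136.5619 ≈ -1.675.
|E| ≈ 1.675 > 1, so demand is elastic.

elastic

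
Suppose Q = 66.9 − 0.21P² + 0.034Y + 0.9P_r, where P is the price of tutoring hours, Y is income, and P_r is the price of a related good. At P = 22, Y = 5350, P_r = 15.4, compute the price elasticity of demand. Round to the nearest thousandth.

Substituting, Q = 66.9 − 0.21(22)² + 0.034(5350) + 0.9(15.4) = 66.9 − 101.64 + 181.9 + 13.86 = 161.02.
∂Q/∂P = −2·0.21·P = -9.24, so E_p = -9.24·(22/161.02) ≈ -1.262.
|E_p| > 1: demand is elastic.

-1.262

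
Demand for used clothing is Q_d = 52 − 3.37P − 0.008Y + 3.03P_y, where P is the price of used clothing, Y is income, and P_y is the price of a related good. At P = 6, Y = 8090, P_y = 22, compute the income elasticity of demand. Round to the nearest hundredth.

Q_d = 52 − 3.37(6) − 0.008(8090) + 3.03(22) = 52 − 20.22 − 64.72 + 66.66 = 33.72.
∂Q_d/∂Y = −0.008, so E_I = -0.008·(8090/33.72) ≈ -1.92.
E_I < 0: inferior good.

-1.92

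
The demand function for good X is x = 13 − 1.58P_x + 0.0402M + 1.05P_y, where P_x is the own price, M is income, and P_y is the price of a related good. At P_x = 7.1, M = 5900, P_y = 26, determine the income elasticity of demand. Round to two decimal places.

At the given point, x = 13 − 1.58(7.1) + 0.0402(5900) + 1.05(26) = 13 − 11.218 + 237.18 + 27.3 = 266.262.
∂x/∂M = +0.0402, so E_I = 0.0402·(5900/266.262) ≈ 0.89.
E_I ∈ (0,1): normal good (necessity).

0.89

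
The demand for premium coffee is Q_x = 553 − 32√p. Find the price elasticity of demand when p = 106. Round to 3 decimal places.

At p = 106, Q_x = 223.5398.
dQ_x/dp = −32/(2√p) = −32/(2·10.2956).
Point elasticity E = (dQ_x/dp)·(p/Q_x) = -1.5541 × 106/223.5398 ≈ -0.737.
|E| < 1, so demand is inelastic at this price.

-0.737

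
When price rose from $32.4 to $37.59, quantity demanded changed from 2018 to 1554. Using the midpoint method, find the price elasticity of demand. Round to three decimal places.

-1.752

%ΔQ = (1554 − 2018)/[(2018 + 1554)/2] = -464/1786 ≈ -0.2598.
%Δp = (37.59 − 32.4)/[(32.4 + 37.59)/2] = 5.19/34.995 ≈ 0.1483.
Arc elasticity E = %ΔQ/%Δp ≈ -0.2598/0.1483 ≈ -1.752.
|E| > 1: demand is elastic over this range.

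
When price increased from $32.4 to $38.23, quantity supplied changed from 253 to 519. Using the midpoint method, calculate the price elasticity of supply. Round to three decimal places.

4.174

%Δq = (519 − 253)/[(253 + 519)/2] = 266/386 ≈ 0.6891.
%ΔP = (38.23 − 32.4)/[(32.4 + 38.23)/2] = 5.83/35.315 ≈ 0.1651.
Arc elasticity E = %Δq/%ΔP ≈ 0.6891/0.1651 ≈ 4.174.
|E| > 1: supply is elastic over this range.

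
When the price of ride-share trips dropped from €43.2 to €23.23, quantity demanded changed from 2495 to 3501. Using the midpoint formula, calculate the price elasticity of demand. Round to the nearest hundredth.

%ΔQ = (3501 − 2495)/[(2495 + 3501)/2] = 1006/2998 ≈ 0.3356.
%ΔP = (23.23 − 43.2)/[(43.2 + 23.23)/2] = -19.97/33.215 ≈ -0.6012.
Arc elasticity E = %ΔQ/%ΔP ≈ 0.3356/-0.6012 ≈ -0.56.
|E| < 1: demand is inelastic over this range.

-0.56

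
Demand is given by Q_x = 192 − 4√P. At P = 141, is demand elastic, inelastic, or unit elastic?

inelastic

At P = 141, Q_x = 144.5026.
dQ_x/dP = −4/(2√P) = −4/(2·11.8743).
Point elasticity E = (dQ_x/dP)·(P/Q_x) = -0.1684 × 141/144.5026 ≈ -0.164.
|E| ≈ 0.164 < 1, so demand is inelastic.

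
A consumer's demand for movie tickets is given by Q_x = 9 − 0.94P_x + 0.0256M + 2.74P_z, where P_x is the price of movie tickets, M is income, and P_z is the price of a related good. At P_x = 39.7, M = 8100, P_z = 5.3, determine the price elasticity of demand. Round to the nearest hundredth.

-0.19

Evaluating quantity at (P_x, M, P_z) gives Q_x = 9 − 0.94(39.7) + 0.0256(8100) + 2.74(5.3) = 9 − 37.318 + 207.36 + 14.522 = 193.564.
∂Q_x/∂P_x = −0.94, so E_p = (−0.94)·(39.7/193.564) ≈ -0.19.
|E_p| < 1: demand is inelastic.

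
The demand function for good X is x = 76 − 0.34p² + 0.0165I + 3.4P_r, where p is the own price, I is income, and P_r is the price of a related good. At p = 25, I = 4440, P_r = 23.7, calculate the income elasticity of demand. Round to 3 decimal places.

4.225

Evaluating quantity at (p, I, P_r) gives x = 76 − 0.34(25)² + 0.0165(4440) + 3.4(23.7) = 76 − 212.5 + 73.26 + 80.58 = 17.34.
∂x/∂I = +0.0165, so E_I = 0.0165·(4440/17.34) ≈ 4.225.
E_I > 1: normal good (luxury).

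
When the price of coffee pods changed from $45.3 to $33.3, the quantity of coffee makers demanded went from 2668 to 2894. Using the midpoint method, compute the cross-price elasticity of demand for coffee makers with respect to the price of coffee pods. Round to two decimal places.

%ΔQ_x = (2894 − 2668)/[(2668+2894)/2] = 226/2781 ≈ 0.0813.
%ΔP_y = (33.3 − 45.3)/[(45.3+33.3)/2] ≈ -0.3053.
E_xy = 0.0813/-0.3053 ≈ -0.27.
E_xy < 0, so coffee makers and coffee pods are complements.

-0.27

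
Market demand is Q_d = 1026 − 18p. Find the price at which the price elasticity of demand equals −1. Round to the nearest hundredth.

For linear demand Q_d = a − bp, E = −bp/(a − bp). |E| = 1 ⇒ bp = a − bp ⇒ p = a/(2b).
p = 1026/(2·18) = 28.50.

28.50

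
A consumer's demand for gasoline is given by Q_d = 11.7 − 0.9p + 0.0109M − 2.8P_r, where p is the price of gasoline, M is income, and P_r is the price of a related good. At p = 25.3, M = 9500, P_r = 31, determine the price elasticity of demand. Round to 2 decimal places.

-4.01

First evaluate Q_d: 11.7 − 0.9(25.3) + 0.0109(9500) − 2.8(31) = 11.7 − 22.77 + 103.55 − 86.8 = 5.68.
∂Q_d/∂p = −0.9, so E_p = (−0.9)·(25.3/5.68) ≈ -4.01.
|E_p| > 1: demand is elastic.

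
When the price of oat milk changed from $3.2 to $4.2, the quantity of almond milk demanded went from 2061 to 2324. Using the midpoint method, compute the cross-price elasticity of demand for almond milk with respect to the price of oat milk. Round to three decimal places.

%ΔQ_x = (2324 − 2061)/[(2061+2324)/2] = 263/2192.5 ≈ 0.1200.
%ΔP_y = (4.2 − 3.2)/[(3.2+4.2)/2] ≈ 0.2703.
E_xy = 0.1200/0.2703 ≈ 0.444.
E_xy > 0, so almond milk and oat milk are substitutes.

0.444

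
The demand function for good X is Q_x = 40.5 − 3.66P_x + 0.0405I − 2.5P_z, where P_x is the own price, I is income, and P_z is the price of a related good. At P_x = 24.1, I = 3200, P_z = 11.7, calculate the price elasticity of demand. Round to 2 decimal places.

At the given point, Q_x = 40.5 − 3.66(24.1) + 0.0405(3200) − 2.5(11.7) = 40.5 − 88.206 + 129.6 − 29.25 = 52.644.
∂Q_x/∂P_x = −3.66, so E_p = (−3.66)·(24.1/52.644) ≈ -1.68.
|E_p| > 1: demand is elastic.

-1.68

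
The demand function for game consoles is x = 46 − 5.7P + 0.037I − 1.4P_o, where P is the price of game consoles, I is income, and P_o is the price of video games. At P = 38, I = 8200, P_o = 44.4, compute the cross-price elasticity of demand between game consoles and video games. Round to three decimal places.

Substituting, x = 46 − 5.7(38) + 0.037(8200) − 1.4(44.4) = 46 − 216.6 + 303.4 − 62.16 = 70.64.
∂x/∂P_o = −1.4, so E_xy = -1.4·(44.4/70.64) ≈ -0.880.
E_xy < 0: the goods are complements.

-0.880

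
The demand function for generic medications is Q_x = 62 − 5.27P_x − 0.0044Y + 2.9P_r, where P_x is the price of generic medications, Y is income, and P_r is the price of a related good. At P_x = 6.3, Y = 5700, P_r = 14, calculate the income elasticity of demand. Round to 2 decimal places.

At the given point, Q_x = 62 − 5.27(6.3) − 0.0044(5700) + 2.9(14) = 62 − 33.201 − 25.08 + 40.6 = 44.319.
∂Q_x/∂Y = −0.0044, so E_I = -0.0044·(5700/44.319) ≈ -0.57.
E_I < 0: inferior good.

-0.57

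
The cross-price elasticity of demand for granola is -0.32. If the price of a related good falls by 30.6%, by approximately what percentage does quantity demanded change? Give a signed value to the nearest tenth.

9.8

%ΔQ ≈ E × %ΔP_y = (-0.32) × (-30.6%) ≈ 9.8%.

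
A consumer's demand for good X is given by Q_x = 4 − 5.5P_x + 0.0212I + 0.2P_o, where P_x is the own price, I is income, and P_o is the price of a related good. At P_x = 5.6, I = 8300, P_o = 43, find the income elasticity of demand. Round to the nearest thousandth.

Q_x = 4 − 5.5(5.6) + 0.0212(8300) + 0.2(43) = 4 − 30.8 + 175.96 + 8.6 = 157.76.
∂Q_x/∂I = +0.0212, so E_I = 0.0212·(8300/157.76) ≈ 1.115.
E_I > 1: normal good (luxury).

1.115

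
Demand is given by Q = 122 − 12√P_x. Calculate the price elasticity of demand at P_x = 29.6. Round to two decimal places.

At P_x = 29.6, Q = 56.7129.
dQ/dP_x = −12/(2√P_x) = −12/(2·5.4406).
Point elasticity E = (dQ/dP_x)·(P_x/Q) = -1.1028 × 29.6/56.7129 ≈ -0.58.
|E| < 1, so demand is inelastic at this price.

-0.58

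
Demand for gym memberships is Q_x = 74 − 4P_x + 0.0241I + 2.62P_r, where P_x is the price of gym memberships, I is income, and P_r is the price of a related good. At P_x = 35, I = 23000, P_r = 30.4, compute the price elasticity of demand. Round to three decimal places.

First evaluate Q_x: 74 − 4(35) + 0.0241(23000) + 2.62(30.4) = 74 − 140 + 554.3 + 79.648 = 567.948.
∂Q_x/∂P_x = −4, so E_p = (−4)·(35/567.948) ≈ -0.247.
|E_p| < 1: demand is inelastic.

-0.247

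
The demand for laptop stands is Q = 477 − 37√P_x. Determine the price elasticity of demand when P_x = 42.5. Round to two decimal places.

At P_x = 42.5, Q = 235.7895.
dQ/dP_x = −37/(2√P_x) = −37/(2·6.5192).
Point elasticity E = (dQ/dP_x)·(P_x/Q) = -2.8378 × 42.5/235.7895 ≈ -0.51.
|E| < 1, so demand is inelastic at this price.

-0.51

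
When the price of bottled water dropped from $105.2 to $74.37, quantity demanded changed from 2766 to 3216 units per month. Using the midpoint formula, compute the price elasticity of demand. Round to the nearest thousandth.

%Δq = (3216 − 2766)/[(2766 + 3216)/2] = 450/2991 ≈ 0.1505.
%ΔP = (74.37 − 105.2)/[(105.2 + 74.37)/2] = -30.83/89.785 ≈ -0.3434.
Arc elasticity E = %Δq/%ΔP ≈ 0.1505/-0.3434 ≈ -0.438.
|E| < 1: demand is inelastic over this range.

-0.438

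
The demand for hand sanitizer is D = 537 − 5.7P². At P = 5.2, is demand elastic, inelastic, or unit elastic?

inelastic

At P = 5.2, D = 382.872.
dD/dP = −2·5.7·P = −59.28.
Point elasticity E = (dD/dP)·(P/D) = -59.28 × 5.2/382.872 ≈ -0.805.
|E| ≈ 0.805 < 1, so demand is inelastic.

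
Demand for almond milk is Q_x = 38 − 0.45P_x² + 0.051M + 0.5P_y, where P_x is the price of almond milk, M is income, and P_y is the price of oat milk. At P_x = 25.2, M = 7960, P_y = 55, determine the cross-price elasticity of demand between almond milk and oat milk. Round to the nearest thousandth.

0.148

At the given point, Q_x = 38 − 0.45(25.2)² + 0.051(7960) + 0.5(55) = 38 − 285.768 + 405.96 + 27.5 = 185.692.
∂Q_x/∂P_y = +0.5, so E_xy = 0.5·(55/185.692) ≈ 0.148.
E_xy > 0: the goods are substitutes.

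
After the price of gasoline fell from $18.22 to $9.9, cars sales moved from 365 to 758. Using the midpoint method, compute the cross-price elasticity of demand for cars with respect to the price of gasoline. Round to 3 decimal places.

-1.183

%ΔQ_x = (758 − 365)/[(365+758)/2] = 393/561.5 ≈ 0.6999.
%ΔP_y = (9.9 − 18.22)/[(18.22+9.9)/2] ≈ -0.5917.
E_xy = 0.6999/-0.5917 ≈ -1.183.
E_xy < 0, so cars and gasoline are complements.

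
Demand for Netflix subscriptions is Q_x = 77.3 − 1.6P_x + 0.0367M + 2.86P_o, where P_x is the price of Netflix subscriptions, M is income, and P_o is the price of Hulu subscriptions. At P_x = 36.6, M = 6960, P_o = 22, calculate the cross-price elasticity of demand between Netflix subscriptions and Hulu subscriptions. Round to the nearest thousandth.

Evaluating quantity at (P_x, M, P_o) gives Q_x = 77.3 − 1.6(36.6) + 0.0367(6960) + 2.86(22) = 77.3 − 58.56 + 255.432 + 62.92 = 337.092.
∂Q_x/∂P_o = +2.86, so E_xy = 2.86·(22/337.092) ≈ 0.187.
E_xy > 0: the goods are substitutes.

0.187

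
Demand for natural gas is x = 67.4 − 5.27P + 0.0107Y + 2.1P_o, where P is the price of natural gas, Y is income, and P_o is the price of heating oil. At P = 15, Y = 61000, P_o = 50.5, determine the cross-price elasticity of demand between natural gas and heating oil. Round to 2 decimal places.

Substituting, x = 67.4 − 5.27(15) + 0.0107(61000) + 2.1(50.5) = 67.4 − 79.05 + 652.7 + 106.05 = 747.1.
∂x/∂P_o = +2.1, so E_xy = 2.1·(50.5/747.1) ≈ 0.14.
E_xy > 0: the goods are substitutes.

0.14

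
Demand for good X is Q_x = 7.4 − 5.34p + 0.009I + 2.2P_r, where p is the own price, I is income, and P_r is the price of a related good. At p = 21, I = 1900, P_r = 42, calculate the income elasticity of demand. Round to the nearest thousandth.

3.592

First evaluate Q_x: 7.4 − 5.34(21) + 0.009(1900) + 2.2(42) = 7.4 − 112.14 + 17.1 + 92.4 = 4.76.
∂Q_x/∂I = +0.009, so E_I = 0.009·(1900/4.76) ≈ 3.592.
E_I > 1: normal good (luxury).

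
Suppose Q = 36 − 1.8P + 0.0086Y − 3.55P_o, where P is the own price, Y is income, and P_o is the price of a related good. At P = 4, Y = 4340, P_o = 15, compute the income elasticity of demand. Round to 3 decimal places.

Evaluating quantity at (P, Y, P_o) gives Q = 36 − 1.8(4) + 0.0086(4340) − 3.55(15) = 36 − 7.2 + 37.324 − 53.25 = 12.874.
∂Q/∂Y = +0.0086, so E_I = 0.0086·(4340/12.874) ≈ 2.899.
E_I > 1: normal good (luxury).

2.899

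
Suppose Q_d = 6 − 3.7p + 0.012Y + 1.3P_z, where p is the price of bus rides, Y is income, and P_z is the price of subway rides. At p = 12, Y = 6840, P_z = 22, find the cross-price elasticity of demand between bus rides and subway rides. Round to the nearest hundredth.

First evaluate Q_d: 6 − 3.7(12) + 0.012(6840) + 1.3(22) = 6 − 44.4 + 82.08 + 28.6 = 72.28.
∂Q_d/∂P_z = +1.3, so E_xy = 1.3·(22/72.28) ≈ 0.40.
E_xy > 0: the goods are substitutes.

0.40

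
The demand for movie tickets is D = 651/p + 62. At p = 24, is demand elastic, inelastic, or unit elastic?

inelastic

At p = 24, D = 89.125.
dD/dp = −651/p² = −1.1302.
Point elasticity E = (dD/dp)·(p/D) = -1.1302 × 24/89.125 ≈ -0.304.
|E| ≈ 0.304 < 1, so demand is inelastic.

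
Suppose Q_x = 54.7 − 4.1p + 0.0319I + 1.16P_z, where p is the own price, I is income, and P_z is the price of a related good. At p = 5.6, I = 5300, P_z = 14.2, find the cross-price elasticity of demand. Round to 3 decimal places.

0.076

First evaluate Q_x: 54.7 − 4.1(5.6) + 0.0319(5300) + 1.16(14.2) = 54.7 − 22.96 + 169.07 + 16.472 = 217.282.
∂Q_x/∂P_z = +1.16, so E_xy = 1.16·(14.2/217.282) ≈ 0.076.
E_xy > 0: the goods are substitutes.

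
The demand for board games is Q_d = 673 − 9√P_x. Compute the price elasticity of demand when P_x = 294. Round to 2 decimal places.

-0.15

At P_x = 294, Q_d = 518.6821.
dQ_d/dP_x = −9/(2√P_x) = −9/(2·17.1464).
Point elasticity E = (dQ_d/dP_x)·(P_x/Q_d) = -0.2624 × 294/518.6821 ≈ -0.15.
|E| < 1, so demand is inelastic at this price.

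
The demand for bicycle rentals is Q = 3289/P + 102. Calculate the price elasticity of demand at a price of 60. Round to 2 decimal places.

-0.35

At P = 60, Q = 156.8167.
dQ/dP = −3289/P² = −0.9136.
Point elasticity E = (dQ/dP)·(P/Q) = -0.9136 × 60/156.8167 ≈ -0.35.
|E| < 1, so demand is inelastic at this price.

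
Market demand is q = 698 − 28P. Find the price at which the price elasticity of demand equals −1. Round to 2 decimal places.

For linear demand q = a − bP, E = −bP/(a − bP). |E| = 1 ⇒ bP = a − bP ⇒ P = a/(2b).
P = 698/(2·28) ≈ 12.46.

12.46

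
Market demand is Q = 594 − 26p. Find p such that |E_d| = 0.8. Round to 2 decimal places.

Set −bp/(a − bp) = −0.8 ⇒ bp = 0.8(a − bp) ⇒ bp(1+0.8) = 0.8·a.
p = 0.8·594/(26·1.8) ≈ 10.15.

10.15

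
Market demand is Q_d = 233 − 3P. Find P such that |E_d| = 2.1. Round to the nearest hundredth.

52.61

Set −bP/(a − bP) = −2.1 ⇒ bP = 2.1(a − bP) ⇒ bP(1+2.1) = 2.1·a.
P = 2.1·233/(3·3.1) ≈ 52.61.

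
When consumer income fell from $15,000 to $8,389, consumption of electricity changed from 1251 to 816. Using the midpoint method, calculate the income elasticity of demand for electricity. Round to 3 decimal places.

%ΔQ = (816 − 1251)/[(1251+816)/2] = -435/1033.5 ≈ -0.4209.
%ΔI = (8,389 − 15,000)/[(15,000+8,389)/2] = -6611/11694.5 ≈ -0.5653.
E_I = %ΔQ/%ΔI ≈ 0.745.
E_I ∈ (0,1): normal good (necessity).

0.745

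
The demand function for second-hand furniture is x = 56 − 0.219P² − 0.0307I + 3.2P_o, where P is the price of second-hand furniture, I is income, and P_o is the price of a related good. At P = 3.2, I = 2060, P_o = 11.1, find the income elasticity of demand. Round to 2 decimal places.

Substituting, x = 56 − 0.219(3.2)² − 0.0307(2060) + 3.2(11.1) = 56 − 2.2426 − 63.242 + 35.52 = 26.0354.
∂x/∂I = −0.0307, so E_I = -0.0307·(2060/26.0354) ≈ -2.43.
E_I < 0: inferior good.

-2.43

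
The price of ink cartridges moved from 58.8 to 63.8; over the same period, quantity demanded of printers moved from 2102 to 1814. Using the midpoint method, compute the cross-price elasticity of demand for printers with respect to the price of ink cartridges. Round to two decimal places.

%ΔQ_x = (1814 − 2102)/[(2102+1814)/2] = -288/1958 ≈ -0.1471.
%ΔP_y = (63.8 − 58.8)/[(58.8+63.8)/2] ≈ 0.0816.
E_xy = -0.1471/0.0816 ≈ -1.80.
E_xy < 0, so printers and ink cartridges are complements.

-1.80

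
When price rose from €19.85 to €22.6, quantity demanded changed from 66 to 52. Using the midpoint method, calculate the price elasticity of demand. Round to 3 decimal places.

-1.831

%Δq = (52 − 66)/[(66 + 52)/2] = -14/59 ≈ -0.2373.
%Δp = (22.6 − 19.85)/[(19.85 + 22.6)/2] = 2.75/21.225 ≈ 0.1296.
Arc elasticity E = %Δq/%Δp ≈ -0.2373/0.1296 ≈ -1.831.
|E| > 1: demand is elastic over this range.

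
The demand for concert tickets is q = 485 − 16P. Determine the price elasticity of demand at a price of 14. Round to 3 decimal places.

At P = 14, q = 261.
dq/dP = −16.
Point elasticity E = (dq/dP)·(P/q) = -16 × 14/261 ≈ -0.858.
|E| < 1, so demand is inelastic at this price.

-0.858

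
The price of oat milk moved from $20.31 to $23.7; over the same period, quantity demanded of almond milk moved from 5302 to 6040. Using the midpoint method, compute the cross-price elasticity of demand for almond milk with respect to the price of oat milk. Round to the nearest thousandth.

%ΔQ_x = (6040 − 5302)/[(5302+6040)/2] = 738/5671 ≈ 0.1301.
%ΔP_y = (23.7 − 20.31)/[(20.31+23.7)/2] ≈ 0.1541.
E_xy = 0.1301/0.1541 ≈ 0.845.
E_xy > 0, so almond milk and oat milk are substitutes.

0.845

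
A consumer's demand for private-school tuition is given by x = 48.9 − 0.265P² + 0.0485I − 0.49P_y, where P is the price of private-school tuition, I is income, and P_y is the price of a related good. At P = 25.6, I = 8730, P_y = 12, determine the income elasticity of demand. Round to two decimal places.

1.45

First evaluate x: 48.9 − 0.265(25.6)² + 0.0485(8730) − 0.49(12) = 48.9 − 173.6704 + 423.405 − 5.88 = 292.7546.
∂x/∂I = +0.0485, so E_I = 0.0485·(8730/292.7546) ≈ 1.45.
E_I > 1: normal good (luxury).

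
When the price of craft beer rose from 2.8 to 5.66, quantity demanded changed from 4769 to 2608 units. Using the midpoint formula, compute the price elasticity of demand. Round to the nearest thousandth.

%ΔQ = (2608 − 4769)/[(4769 + 2608)/2] = -2161/3688.5 ≈ -0.5859.
%ΔP = (5.66 − 2.8)/[(2.8 + 5.66)/2] = 2.86/4.23 ≈ 0.6761.
Arc elasticity E = %ΔQ/%ΔP ≈ -0.5859/0.6761 ≈ -0.867.
|E| < 1: demand is inelastic over this range.

-0.867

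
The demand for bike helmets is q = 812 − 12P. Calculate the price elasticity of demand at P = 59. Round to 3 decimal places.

-6.808

At P = 59, q = 104.
dq/dP = −12.
Point elasticity E = (dq/dP)·(P/q) = -12 × 59/104 ≈ -6.808.
|E| > 1, so demand is elastic at this price.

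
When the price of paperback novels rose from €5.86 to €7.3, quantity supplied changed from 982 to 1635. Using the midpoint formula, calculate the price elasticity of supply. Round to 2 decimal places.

2.28

%Δq = (1635 − 982)/[(982 + 1635)/2] = 653/1308.5 ≈ 0.4990.
%ΔP = (7.3 − 5.86)/[(5.86 + 7.3)/2] = 1.44/6.58 ≈ 0.2188.
Arc elasticity E = %Δq/%ΔP ≈ 0.4990/0.2188 ≈ 2.28.
|E| > 1: supply is elastic over this range.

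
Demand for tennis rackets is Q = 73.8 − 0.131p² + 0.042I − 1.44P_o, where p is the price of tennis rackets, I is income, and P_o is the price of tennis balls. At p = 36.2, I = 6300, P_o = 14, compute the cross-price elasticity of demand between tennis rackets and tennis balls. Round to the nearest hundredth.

-0.14

Q = 73.8 − 0.131(36.2)² + 0.042(6300) − 1.44(14) = 73.8 − 171.6676 + 264.6 − 20.16 = 146.5724.
∂Q/∂P_o = −1.44, so E_xy = -1.44·(14/146.5724) ≈ -0.14.
E_xy < 0: the goods are complements.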